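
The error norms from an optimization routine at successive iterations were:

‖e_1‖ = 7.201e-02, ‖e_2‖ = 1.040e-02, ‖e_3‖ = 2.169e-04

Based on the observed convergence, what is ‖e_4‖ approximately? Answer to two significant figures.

First estimate the order: p ≈ ln(‖e_3‖/‖e_2‖) / ln(‖e_2‖/‖e_1‖) = ln(2.169e-04/1.040e-02)/ln(1.040e-02/7.201e-02) = ln(0.0208558)/ln(0.144424) ≈ 2.0001.
Then ‖e_4‖ ≈ ‖e_3‖·(‖e_3‖/‖e_2‖)^p = 2.169e-04·(0.0208558)^2.0001 = 2.169e-04·0.000434796 ≈ 9.431e-08.

9.4e-8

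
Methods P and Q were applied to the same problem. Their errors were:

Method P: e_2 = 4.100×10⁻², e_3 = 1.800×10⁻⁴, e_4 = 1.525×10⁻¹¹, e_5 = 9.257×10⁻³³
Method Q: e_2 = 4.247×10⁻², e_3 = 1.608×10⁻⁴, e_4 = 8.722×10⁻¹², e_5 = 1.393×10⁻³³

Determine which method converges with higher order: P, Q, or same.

same

Method P: p ≈ ln(9.257×10⁻³³/1.525×10⁻¹¹)/ln(1.525×10⁻¹¹/1.800×10⁻⁴) ≈ 3.00.
Method Q: p ≈ ln(1.393×10⁻³³/8.722×10⁻¹²)/ln(8.722×10⁻¹²/1.608×10⁻⁴) ≈ 3.00.
Both orders ≈ 3.0 — effectively the same.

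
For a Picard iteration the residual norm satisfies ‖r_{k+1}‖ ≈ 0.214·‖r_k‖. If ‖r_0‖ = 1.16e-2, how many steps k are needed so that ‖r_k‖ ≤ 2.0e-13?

After k steps, ‖r_k‖ ≈ 1.16e-2·0.214^k.
Need 0.214^k ≤ 2.0e-13/1.16e-2 = 1.72414e-11.
k ≥ ln(1.72414e-11)/ln(0.214) = -24.7837/-1.54178 = 16.075.
Smallest integer k = 17.

17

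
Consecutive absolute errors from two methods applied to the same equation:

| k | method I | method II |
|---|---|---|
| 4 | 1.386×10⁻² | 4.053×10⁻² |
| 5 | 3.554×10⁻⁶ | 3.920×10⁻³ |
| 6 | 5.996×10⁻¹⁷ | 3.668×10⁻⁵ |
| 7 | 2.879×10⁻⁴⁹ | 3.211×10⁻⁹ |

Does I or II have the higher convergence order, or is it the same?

I

Method I: p ≈ ln(2.879×10⁻⁴⁹/5.996×10⁻¹⁷)/ln(5.996×10⁻¹⁷/3.554×10⁻⁶) ≈ 3.00.
Method II: p ≈ ln(3.211×10⁻⁹/3.668×10⁻⁵)/ln(3.668×10⁻⁵/3.920×10⁻³) ≈ 2.00.
Method I has the higher order (≈3.0 vs ≈2.0).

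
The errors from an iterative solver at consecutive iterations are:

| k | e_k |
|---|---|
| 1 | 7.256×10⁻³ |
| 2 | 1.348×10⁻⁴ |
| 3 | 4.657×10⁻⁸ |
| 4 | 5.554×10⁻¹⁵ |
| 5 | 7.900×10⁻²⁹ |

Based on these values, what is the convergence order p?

Consecutive ratios: e_5/e_4 = 7.900×10⁻²⁹/5.554×10⁻¹⁵ = 1.4224e-14, e_4/e_3 = 5.554×10⁻¹⁵/4.657×10⁻⁸ = 1.19261e-07.
p ≈ ln(1.4224e-14)/ln(1.19261e-07) = -31.8838/-15.9419 ≈ 2.00.
So the convergence is quadratic (order 2).

2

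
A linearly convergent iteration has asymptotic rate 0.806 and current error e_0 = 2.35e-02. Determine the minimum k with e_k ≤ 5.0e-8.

After k steps, e_k ≈ 2.35e-02·0.806^k.
Need 0.806^k ≤ 5.0e-8/2.35e-02 = 2.12766e-06.
k ≥ ln(2.12766e-06)/ln(0.806) = -13.0605/-0.21567 = 60.558.
Smallest integer k = 61.

61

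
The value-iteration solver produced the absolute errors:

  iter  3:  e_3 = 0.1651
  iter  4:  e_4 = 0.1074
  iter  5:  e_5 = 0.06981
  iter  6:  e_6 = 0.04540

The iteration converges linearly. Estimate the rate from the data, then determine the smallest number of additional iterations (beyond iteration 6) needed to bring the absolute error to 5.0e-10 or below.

Rate ρ ≈ e_6/e_5 = 0.04540/0.06981 = 0.6503.
After j more steps, e_{6+j} ≈ 0.04540·ρ^j; need ρ^j ≤ 5.0e-10/0.04540 = 1.10132e-08.
j ≥ ln(1.10132e-08)/ln(0.6503) = -18.3242/-0.43032 = 42.583.
So 43 more iterations are needed.

43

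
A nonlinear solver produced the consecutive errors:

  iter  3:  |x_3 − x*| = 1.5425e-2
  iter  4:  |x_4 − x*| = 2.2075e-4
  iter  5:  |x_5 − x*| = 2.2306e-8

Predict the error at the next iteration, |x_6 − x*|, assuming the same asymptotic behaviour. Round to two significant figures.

First estimate the order: p ≈ ln(|x_5 − x*|/|x_4 − x*|) / ln(|x_4 − x*|/|x_3 − x*|) = ln(2.2306e-8/2.2075e-4)/ln(2.2075e-4/1.5425e-2) = ln(0.000101046)/ln(0.0143112) ≈ 2.1664.
Then |x_6 − x*| ≈ |x_5 − x*|·(|x_5 − x*|/|x_4 − x*|)^p = 2.2306e-8·(0.000101046)^2.1664 = 2.2306e-8·2.20897e-09 ≈ 4.927e-17.

4.9e-17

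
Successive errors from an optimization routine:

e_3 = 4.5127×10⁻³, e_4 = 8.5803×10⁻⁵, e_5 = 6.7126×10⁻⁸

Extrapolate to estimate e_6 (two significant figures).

1.7e-13

First estimate the order: p ≈ ln(e_5/e_4) / ln(e_4/e_3) = ln(6.7126×10⁻⁸/8.5803×10⁻⁵)/ln(8.5803×10⁻⁵/4.5127×10⁻³) = ln(0.000782327)/ln(0.0190137) ≈ 1.8052.
Then e_6 ≈ e_5·(e_5/e_4)^p = 6.7126×10⁻⁸·(0.000782327)^1.8052 = 6.7126×10⁻⁸·2.46572e-06 ≈ 1.655e-13.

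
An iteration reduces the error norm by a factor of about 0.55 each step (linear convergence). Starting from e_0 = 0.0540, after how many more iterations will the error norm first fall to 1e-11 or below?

38

After k steps, e_k ≈ 0.0540·0.55^k.
Need 0.55^k ≤ 1e-11/0.0540 = 1.85185e-10.
k ≥ ln(1.85185e-10)/ln(0.55) = -22.4097/-0.59784 = 37.484.
Smallest integer k = 38.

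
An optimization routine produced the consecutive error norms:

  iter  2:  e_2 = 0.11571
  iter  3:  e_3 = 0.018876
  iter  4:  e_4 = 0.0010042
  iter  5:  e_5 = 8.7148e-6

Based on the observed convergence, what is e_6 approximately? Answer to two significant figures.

First estimate the order: p ≈ ln(e_5/e_4) / ln(e_4/e_3) = ln(8.7148e-6/0.0010042)/ln(0.0010042/0.018876) = ln(0.00867835)/ln(0.0531998) ≈ 1.6181.
Then e_6 ≈ e_5·(e_5/e_4)^p = 8.7148e-6·(0.00867835)^1.6181 = 8.7148e-6·0.000461514 ≈ 4.022e-09.

4.0e-9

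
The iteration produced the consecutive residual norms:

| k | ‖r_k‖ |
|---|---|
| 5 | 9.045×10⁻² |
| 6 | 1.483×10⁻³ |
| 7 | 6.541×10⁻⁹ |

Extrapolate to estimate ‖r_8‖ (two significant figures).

First estimate the order: p ≈ ln(‖r_7‖/‖r_6‖) / ln(‖r_6‖/‖r_5‖) = ln(6.541×10⁻⁹/1.483×10⁻³)/ln(1.483×10⁻³/9.045×10⁻²) = ln(4.41065e-06)/ln(0.0163958) ≈ 2.9998.
Then ‖r_8‖ ≈ ‖r_7‖·(‖r_7‖/‖r_6‖)^p = 6.541×10⁻⁹·(4.41065e-06)^2.9998 = 6.541×10⁻⁹·8.60159e-17 ≈ 5.626e-25.

5.6e-25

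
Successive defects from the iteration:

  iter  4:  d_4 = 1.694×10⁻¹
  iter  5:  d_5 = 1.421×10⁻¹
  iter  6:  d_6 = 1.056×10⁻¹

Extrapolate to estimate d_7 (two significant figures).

6.4e-2

First estimate the order: p ≈ ln(d_6/d_5) / ln(d_5/d_4) = ln(1.056×10⁻¹/1.421×10⁻¹)/ln(1.421×10⁻¹/1.694×10⁻¹) = ln(0.743139)/ln(0.838843) ≈ 1.6893.
Then d_7 ≈ d_6·(d_6/d_5)^p = 1.056×10⁻¹·(0.743139)^1.6893 = 1.056×10⁻¹·0.605618 ≈ 0.06395.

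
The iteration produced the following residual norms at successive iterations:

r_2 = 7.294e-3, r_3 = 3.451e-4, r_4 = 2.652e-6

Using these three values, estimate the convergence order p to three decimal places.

1.596

p ≈ ln(r_4/r_3) / ln(r_3/r_2)
  = ln(2.652e-6/3.451e-4) / ln(3.451e-4/7.294e-3)
  = ln(0.00768473) / ln(0.0473129)
  = -4.868520 / -3.050972 ≈ 1.595728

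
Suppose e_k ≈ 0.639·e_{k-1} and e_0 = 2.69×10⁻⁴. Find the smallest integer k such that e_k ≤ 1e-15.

59

After k steps, e_k ≈ 2.69×10⁻⁴·0.639^k.
Need 0.639^k ≤ 1e-15/2.69×10⁻⁴ = 3.71747e-12.
k ≥ ln(3.71747e-12)/ln(0.639) = -26.3180/-0.44785 = 58.765.
Smallest integer k = 59.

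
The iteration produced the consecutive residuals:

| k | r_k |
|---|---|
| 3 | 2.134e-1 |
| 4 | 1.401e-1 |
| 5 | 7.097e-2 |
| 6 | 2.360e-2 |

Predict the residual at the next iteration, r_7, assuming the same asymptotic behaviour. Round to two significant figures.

First estimate the order: p ≈ ln(r_6/r_5) / ln(r_5/r_4) = ln(2.360e-2/7.097e-2)/ln(7.097e-2/1.401e-1) = ln(0.332535)/ln(0.506567) ≈ 1.6189.
Then r_7 ≈ r_6·(r_6/r_5)^p = 2.360e-2·(0.332535)^1.6189 = 2.360e-2·0.16823 ≈ 0.00397.

4.0e-3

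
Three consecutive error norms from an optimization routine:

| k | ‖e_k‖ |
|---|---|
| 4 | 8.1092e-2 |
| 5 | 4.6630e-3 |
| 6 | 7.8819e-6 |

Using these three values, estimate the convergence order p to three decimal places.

2.235

p ≈ ln(‖e_6‖/‖e_5‖) / ln(‖e_5‖/‖e_4‖)
  = ln(7.8819e-6/4.6630e-3) / ln(4.6630e-3/8.1092e-2)
  = ln(0.00169031) / ln(0.0575026)
  = -6.382843 / -2.855925 ≈ 2.234948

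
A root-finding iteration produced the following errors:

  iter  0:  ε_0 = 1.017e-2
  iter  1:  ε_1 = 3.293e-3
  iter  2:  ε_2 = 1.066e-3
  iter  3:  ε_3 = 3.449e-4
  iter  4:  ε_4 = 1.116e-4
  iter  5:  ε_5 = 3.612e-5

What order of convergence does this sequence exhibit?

1

Consecutive ratios: ε_5/ε_4 = 3.612e-5/1.116e-4 = 0.323656, ε_4/ε_3 = 1.116e-4/3.449e-4 = 0.323572.
p ≈ ln(0.323656)/ln(0.323572) = -1.1281/-1.1283 ≈ 1.00.
So the convergence is linear (order 1).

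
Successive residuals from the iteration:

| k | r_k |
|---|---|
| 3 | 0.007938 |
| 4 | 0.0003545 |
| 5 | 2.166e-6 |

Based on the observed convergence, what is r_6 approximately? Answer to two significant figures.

First estimate the order: p ≈ ln(r_5/r_4) / ln(r_4/r_3) = ln(2.166e-6/0.0003545)/ln(0.0003545/0.007938) = ln(0.00611001)/ln(0.0446586) ≈ 1.6399.
Then r_6 ≈ r_5·(r_5/r_4)^p = 2.166e-6·(0.00611001)^1.6399 = 2.166e-6·0.000234062 ≈ 5.07e-10.

5.1e-10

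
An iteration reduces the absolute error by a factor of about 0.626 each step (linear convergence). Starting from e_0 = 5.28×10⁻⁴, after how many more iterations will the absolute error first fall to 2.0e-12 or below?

After k steps, e_k ≈ 5.28×10⁻⁴·0.626^k.
Need 0.626^k ≤ 2.0e-12/5.28×10⁻⁴ = 3.78788e-09.
k ≥ ln(3.78788e-09)/ln(0.626) = -19.3915/-0.46840 = 41.399.
Smallest integer k = 42.

42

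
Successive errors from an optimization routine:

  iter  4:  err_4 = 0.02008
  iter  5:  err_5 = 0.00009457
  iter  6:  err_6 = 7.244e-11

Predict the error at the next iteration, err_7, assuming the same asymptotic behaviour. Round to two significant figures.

First estimate the order: p ≈ ln(err_6/err_5) / ln(err_5/err_4) = ln(7.244e-11/0.00009457)/ln(0.00009457/0.02008) = ln(7.65993e-07)/ln(0.00470966) ≈ 2.6282.
Then err_7 ≈ err_6·(err_6/err_5)^p = 7.244e-11·(7.65993e-07)^2.6282 = 7.244e-11·8.44344e-17 ≈ 6.116e-27.

6.1e-27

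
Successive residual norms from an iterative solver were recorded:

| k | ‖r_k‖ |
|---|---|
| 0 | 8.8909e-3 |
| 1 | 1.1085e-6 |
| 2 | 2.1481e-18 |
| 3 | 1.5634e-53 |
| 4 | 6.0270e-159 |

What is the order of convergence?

3

Consecutive ratios: ‖r_4‖/‖r_3‖ = 6.0270e-159/1.5634e-53 = 3.85506e-106, ‖r_3‖/‖r_2‖ = 1.5634e-53/2.1481e-18 = 7.27806e-36.
p ≈ ln(3.85506e-106)/ln(7.27806e-36) = -242.7246/-80.9082 ≈ 3.00.
So the convergence is cubic (order 3).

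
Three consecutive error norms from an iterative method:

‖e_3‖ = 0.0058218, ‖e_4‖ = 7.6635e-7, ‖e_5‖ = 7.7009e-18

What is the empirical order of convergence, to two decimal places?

2.83

p ≈ ln(‖e_5‖/‖e_4‖) / ln(‖e_4‖/‖e_3‖)
  = ln(7.7009e-18/7.6635e-7) / ln(7.6635e-7/0.0058218)
  = ln(1.00488e-11) / ln(0.000131635)
  = -25.32357 / -8.93548 ≈ 2.83405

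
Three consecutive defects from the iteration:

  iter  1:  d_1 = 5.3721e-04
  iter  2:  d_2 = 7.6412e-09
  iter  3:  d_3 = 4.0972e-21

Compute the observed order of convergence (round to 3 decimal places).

p ≈ ln(d_3/d_2) / ln(d_2/d_1)
  = ln(4.0972e-21/7.6412e-09) / ln(7.6412e-09/5.3721e-04)
  = ln(5.36199e-13) / ln(1.42239e-05)
  = -28.254271 / -11.160587 ≈ 2.531612

2.532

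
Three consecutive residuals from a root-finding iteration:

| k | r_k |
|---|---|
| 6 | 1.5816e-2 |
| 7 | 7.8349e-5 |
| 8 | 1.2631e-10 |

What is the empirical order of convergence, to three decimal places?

p ≈ ln(r_8/r_7) / ln(r_7/r_6)
  = ln(1.2631e-10/7.8349e-5) / ln(7.8349e-5/1.5816e-2)
  = ln(1.61215e-06) / ln(0.00495378)
  = -13.337942 / -5.307604 ≈ 2.512987

2.513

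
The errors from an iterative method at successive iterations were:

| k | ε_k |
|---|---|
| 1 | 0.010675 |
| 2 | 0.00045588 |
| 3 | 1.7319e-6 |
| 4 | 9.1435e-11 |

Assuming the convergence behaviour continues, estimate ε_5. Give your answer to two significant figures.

First estimate the order: p ≈ ln(ε_4/ε_3) / ln(ε_3/ε_2) = ln(9.1435e-11/1.7319e-6)/ln(1.7319e-6/0.00045588) = ln(5.27946e-05)/ln(0.00379903) ≈ 1.7673.
Then ε_5 ≈ ε_4·(ε_4/ε_3)^p = 9.1435e-11·(5.27946e-05)^1.7673 = 9.1435e-11·2.75761e-08 ≈ 2.521e-18.

2.5e-18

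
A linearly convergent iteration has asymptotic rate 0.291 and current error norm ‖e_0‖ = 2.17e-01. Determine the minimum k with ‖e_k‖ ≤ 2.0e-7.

After k steps, ‖e_k‖ ≈ 2.17e-01·0.291^k.
Need 0.291^k ≤ 2.0e-7/2.17e-01 = 9.21659e-07.
k ≥ ln(9.21659e-07)/ln(0.291) = -13.8971/-1.23443 = 11.258.
Smallest integer k = 12.

12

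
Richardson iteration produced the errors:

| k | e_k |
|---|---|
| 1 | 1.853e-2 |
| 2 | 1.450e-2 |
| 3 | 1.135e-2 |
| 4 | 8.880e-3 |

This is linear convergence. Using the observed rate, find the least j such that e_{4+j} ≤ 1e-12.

Rate ρ ≈ e_4/e_3 = 8.880e-3/1.135e-2 = 0.7824.
After j more steps, e_{4+j} ≈ 8.880e-3·ρ^j; need ρ^j ≤ 1e-12/8.880e-3 = 1.12613e-10.
j ≥ ln(1.12613e-10)/ln(0.7824) = -22.9071/-0.24539 = 93.350.
So 94 more iterations are needed.

94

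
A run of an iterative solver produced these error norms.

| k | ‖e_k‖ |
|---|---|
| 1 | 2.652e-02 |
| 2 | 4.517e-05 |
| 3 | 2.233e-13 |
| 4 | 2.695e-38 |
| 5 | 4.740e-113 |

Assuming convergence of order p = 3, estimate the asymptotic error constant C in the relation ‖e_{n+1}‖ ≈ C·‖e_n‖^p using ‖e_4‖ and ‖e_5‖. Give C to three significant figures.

C ≈ ‖e_5‖ / ‖e_4‖^3
  = 4.740e-113 / (2.695e-38)^3
  = 4.740e-113 / 1.95739e-113 ≈ 2.4216

2.42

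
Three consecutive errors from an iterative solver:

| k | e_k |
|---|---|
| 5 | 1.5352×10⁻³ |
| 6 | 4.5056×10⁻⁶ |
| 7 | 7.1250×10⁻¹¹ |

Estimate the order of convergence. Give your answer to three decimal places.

1.896

p ≈ ln(e_7/e_6) / ln(e_6/e_5)
  = ln(7.1250×10⁻¹¹/4.5056×10⁻⁶) / ln(4.5056×10⁻⁶/1.5352×10⁻³)
  = ln(1.58137e-05) / ln(0.00293486)
  = -11.054634 / -5.831096 ≈ 1.895807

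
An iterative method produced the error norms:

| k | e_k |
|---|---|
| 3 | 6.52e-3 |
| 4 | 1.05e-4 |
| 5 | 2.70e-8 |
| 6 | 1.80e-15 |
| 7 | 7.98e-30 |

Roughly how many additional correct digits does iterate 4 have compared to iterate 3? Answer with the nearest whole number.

Digits gained ≈ log₁₀(e_3/e_4) = log₁₀(6.52e-3/1.05e-4) = log₁₀(62.0952) ≈ 1.793.

2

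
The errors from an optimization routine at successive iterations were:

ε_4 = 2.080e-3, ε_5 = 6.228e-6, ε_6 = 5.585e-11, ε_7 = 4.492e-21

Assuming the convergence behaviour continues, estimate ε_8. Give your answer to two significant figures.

First estimate the order: p ≈ ln(ε_7/ε_6) / ln(ε_6/ε_5) = ln(4.492e-21/5.585e-11)/ln(5.585e-11/6.228e-6) = ln(8.04297e-11)/ln(8.96757e-06) ≈ 2.0000.
Then ε_8 ≈ ε_7·(ε_7/ε_6)^p = 4.492e-21·(8.04297e-11)^2.0000 = 4.492e-21·6.46894e-21 ≈ 2.906e-41.

2.9e-41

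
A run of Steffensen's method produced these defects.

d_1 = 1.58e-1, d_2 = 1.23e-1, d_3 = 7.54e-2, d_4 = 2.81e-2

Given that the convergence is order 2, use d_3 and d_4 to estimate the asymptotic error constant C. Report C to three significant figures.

4.94

C ≈ d_4 / d_3^2
  = 2.81e-2 / (7.54e-2)^2
  = 2.81e-2 / 0.00568516 ≈ 4.9427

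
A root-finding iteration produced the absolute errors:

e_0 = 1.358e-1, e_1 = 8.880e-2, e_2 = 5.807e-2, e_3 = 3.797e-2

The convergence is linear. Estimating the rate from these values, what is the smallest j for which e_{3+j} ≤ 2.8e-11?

Rate ρ ≈ e_3/e_2 = 3.797e-2/5.807e-2 = 0.6539.
After j more steps, e_{3+j} ≈ 3.797e-2·ρ^j; need ρ^j ≤ 2.8e-11/3.797e-2 = 7.37424e-10.
j ≥ ln(7.37424e-10)/ln(0.6539) = -21.0279/-0.42480 = 49.501.
So 50 more iterations are needed.

50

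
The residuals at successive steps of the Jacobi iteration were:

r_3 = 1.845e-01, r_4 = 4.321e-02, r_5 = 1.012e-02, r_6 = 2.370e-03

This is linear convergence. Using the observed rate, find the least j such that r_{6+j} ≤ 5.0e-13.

16

Rate ρ ≈ r_6/r_5 = 2.370e-03/1.012e-02 = 0.2342.
After j more steps, r_{6+j} ≈ 2.370e-03·ρ^j; need ρ^j ≤ 5.0e-13/2.370e-03 = 2.1097e-10.
j ≥ ln(2.1097e-10)/ln(0.2342) = -22.2793/-1.45158 = 15.348.
So 16 more iterations are needed.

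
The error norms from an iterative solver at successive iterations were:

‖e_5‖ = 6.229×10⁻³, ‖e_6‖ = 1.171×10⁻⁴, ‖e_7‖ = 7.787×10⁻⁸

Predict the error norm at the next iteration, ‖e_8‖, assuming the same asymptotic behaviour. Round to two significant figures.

First estimate the order: p ≈ ln(‖e_7‖/‖e_6‖) / ln(‖e_6‖/‖e_5‖) = ln(7.787×10⁻⁸/1.171×10⁻⁴)/ln(1.171×10⁻⁴/6.229×10⁻³) = ln(0.000664987)/ln(0.0187992) ≈ 1.8409.
Then ‖e_8‖ ≈ ‖e_7‖·(‖e_7‖/‖e_6‖)^p = 7.787×10⁻⁸·(0.000664987)^1.8409 = 7.787×10⁻⁸·1.41617e-06 ≈ 1.103e-13.

1.1e-13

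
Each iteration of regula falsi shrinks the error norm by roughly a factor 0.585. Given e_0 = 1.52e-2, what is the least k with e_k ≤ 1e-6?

After k steps, e_k ≈ 1.52e-2·0.585^k.
Need 0.585^k ≤ 1e-6/1.52e-2 = 6.57895e-05.
k ≥ ln(6.57895e-05)/ln(0.585) = -9.6291/-0.53614 = 17.960.
Smallest integer k = 18.

18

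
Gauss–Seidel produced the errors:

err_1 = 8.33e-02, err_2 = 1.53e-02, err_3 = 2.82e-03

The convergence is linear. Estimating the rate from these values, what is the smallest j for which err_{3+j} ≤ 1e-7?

7

Rate ρ ≈ err_3/err_2 = 2.82e-03/1.53e-02 = 0.1843.
After j more steps, err_{3+j} ≈ 2.82e-03·ρ^j; need ρ^j ≤ 1e-7/2.82e-03 = 3.5461e-05.
j ≥ ln(3.5461e-05)/ln(0.1843) = -10.2471/-1.69119 = 6.059.
So 7 more iterations are needed.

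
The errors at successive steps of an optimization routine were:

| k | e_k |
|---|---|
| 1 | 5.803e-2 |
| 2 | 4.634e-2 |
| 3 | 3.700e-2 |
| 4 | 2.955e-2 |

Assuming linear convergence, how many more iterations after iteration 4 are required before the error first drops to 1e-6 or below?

Rate ρ ≈ e_4/e_3 = 2.955e-2/3.700e-2 = 0.7986.
After j more steps, e_{4+j} ≈ 2.955e-2·ρ^j; need ρ^j ≤ 1e-6/2.955e-2 = 3.38409e-05.
j ≥ ln(3.38409e-05)/ln(0.7986) = -10.2938/-0.22490 = 45.771.
So 46 more iterations are needed.

46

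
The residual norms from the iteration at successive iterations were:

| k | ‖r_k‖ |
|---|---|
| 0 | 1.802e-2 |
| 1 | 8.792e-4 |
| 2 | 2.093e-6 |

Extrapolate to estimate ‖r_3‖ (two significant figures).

1.2e-11

First estimate the order: p ≈ ln(‖r_2‖/‖r_1‖) / ln(‖r_1‖/‖r_0‖) = ln(2.093e-6/8.792e-4)/ln(8.792e-4/1.802e-2) = ln(0.00238057)/ln(0.0487902) ≈ 2.0000.
Then ‖r_3‖ ≈ ‖r_2‖·(‖r_2‖/‖r_1‖)^p = 2.093e-6·(0.00238057)^2.0000 = 2.093e-6·5.66711e-06 ≈ 1.186e-11.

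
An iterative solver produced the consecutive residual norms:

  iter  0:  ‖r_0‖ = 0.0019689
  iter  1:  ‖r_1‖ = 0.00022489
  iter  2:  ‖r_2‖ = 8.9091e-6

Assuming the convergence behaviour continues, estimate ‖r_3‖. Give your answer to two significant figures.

First estimate the order: p ≈ ln(‖r_2‖/‖r_1‖) / ln(‖r_1‖/‖r_0‖) = ln(8.9091e-6/0.00022489)/ln(0.00022489/0.0019689) = ln(0.0396154)/ln(0.114221) ≈ 1.4881.
Then ‖r_3‖ ≈ ‖r_2‖·(‖r_2‖/‖r_1‖)^p = 8.9091e-6·(0.0396154)^1.4881 = 8.9091e-6·0.00819373 ≈ 7.3e-08.

7.3e-8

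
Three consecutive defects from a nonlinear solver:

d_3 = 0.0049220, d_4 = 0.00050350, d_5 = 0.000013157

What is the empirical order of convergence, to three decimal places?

p ≈ ln(d_5/d_4) / ln(d_4/d_3)
  = ln(0.000013157/0.00050350) / ln(0.00050350/0.0049220)
  = ln(0.0261311) / ln(0.102296)
  = -3.644629 / -2.279885 ≈ 1.598602

1.599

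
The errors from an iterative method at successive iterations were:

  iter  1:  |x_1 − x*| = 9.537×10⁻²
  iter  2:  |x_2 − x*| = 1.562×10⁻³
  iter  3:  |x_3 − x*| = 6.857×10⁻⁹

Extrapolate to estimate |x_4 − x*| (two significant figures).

First estimate the order: p ≈ ln(|x_3 − x*|/|x_2 − x*|) / ln(|x_2 − x*|/|x_1 − x*|) = ln(6.857×10⁻⁹/1.562×10⁻³)/ln(1.562×10⁻³/9.537×10⁻²) = ln(4.38988e-06)/ln(0.0163783) ≈ 3.0002.
Then |x_4 − x*| ≈ |x_3 − x*|·(|x_3 − x*|/|x_2 − x*|)^p = 6.857×10⁻⁹·(4.38988e-06)^3.0002 = 6.857×10⁻⁹·8.43891e-17 ≈ 5.787e-25.

5.8e-25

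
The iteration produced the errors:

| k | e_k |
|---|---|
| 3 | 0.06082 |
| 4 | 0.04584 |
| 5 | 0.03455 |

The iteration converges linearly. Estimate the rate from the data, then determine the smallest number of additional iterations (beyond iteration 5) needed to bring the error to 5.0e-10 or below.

Rate ρ ≈ e_5/e_4 = 0.03455/0.04584 = 0.7537.
After j more steps, e_{5+j} ≈ 0.03455·ρ^j; need ρ^j ≤ 5.0e-10/0.03455 = 1.44718e-08.
j ≥ ln(1.44718e-08)/ln(0.7537) = -18.0511/-0.28276 = 63.839.
So 64 more iterations are needed.

64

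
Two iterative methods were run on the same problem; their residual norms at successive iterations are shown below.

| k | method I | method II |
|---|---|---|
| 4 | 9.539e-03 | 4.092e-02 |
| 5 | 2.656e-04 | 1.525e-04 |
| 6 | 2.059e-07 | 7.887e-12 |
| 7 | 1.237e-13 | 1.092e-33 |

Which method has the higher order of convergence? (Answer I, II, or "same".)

II

Method I: p ≈ ln(1.237e-13/2.059e-07)/ln(2.059e-07/2.656e-04) ≈ 2.00.
Method II: p ≈ ln(1.092e-33/7.887e-12)/ln(7.887e-12/1.525e-04) ≈ 3.00.
Method II has the higher order (≈3.0 vs ≈2.0).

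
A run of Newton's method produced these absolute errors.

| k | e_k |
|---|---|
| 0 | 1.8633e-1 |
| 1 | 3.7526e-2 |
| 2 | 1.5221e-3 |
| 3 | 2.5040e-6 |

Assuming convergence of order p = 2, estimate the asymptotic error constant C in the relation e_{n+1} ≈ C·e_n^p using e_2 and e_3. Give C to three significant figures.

1.08

C ≈ e_3 / e_2^2
  = 2.5040e-6 / (1.5221e-3)^2
  = 2.5040e-6 / 2.31679e-06 ≈ 1.0808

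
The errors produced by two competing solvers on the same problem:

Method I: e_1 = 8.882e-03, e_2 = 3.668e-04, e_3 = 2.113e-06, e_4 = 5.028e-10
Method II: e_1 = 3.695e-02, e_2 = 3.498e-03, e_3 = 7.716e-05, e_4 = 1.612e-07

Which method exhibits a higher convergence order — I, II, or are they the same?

same

Method I: p ≈ ln(5.028e-10/2.113e-06)/ln(2.113e-06/3.668e-04) ≈ 1.62.
Method II: p ≈ ln(1.612e-07/7.716e-05)/ln(7.716e-05/3.498e-03) ≈ 1.62.
Both orders ≈ 1.6 — effectively the same.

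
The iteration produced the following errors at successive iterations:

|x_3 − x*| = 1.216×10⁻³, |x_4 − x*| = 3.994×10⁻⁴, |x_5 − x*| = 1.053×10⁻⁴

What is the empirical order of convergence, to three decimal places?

p ≈ ln(|x_5 − x*|/|x_4 − x*|) / ln(|x_4 − x*|/|x_3 − x*|)
  = ln(1.053×10⁻⁴/3.994×10⁻⁴) / ln(3.994×10⁻⁴/1.216×10⁻³)
  = ln(0.263645) / ln(0.328454)
  = -1.333152 / -1.113358 ≈ 1.197415

1.197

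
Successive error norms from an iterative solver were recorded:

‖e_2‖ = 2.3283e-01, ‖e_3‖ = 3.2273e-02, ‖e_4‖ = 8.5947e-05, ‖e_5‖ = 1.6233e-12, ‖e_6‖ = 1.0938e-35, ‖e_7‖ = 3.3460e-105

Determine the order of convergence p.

Consecutive ratios: ‖e_7‖/‖e_6‖ = 3.3460e-105/1.0938e-35 = 3.05906e-70, ‖e_6‖/‖e_5‖ = 1.0938e-35/1.6233e-12 = 6.73813e-24.
p ≈ ln(3.05906e-70)/ln(6.73813e-24) = -160.0628/-53.3543 ≈ 3.00.
So the convergence is cubic (order 3).

3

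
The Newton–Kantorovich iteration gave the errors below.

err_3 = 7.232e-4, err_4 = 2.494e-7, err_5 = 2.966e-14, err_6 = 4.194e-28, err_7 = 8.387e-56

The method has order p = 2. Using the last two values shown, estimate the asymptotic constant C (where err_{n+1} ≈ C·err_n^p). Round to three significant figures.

C ≈ err_7 / err_6^2
  = 8.387e-56 / (4.194e-28)^2
  = 8.387e-56 / 1.75896e-55 ≈ 0.47681

0.477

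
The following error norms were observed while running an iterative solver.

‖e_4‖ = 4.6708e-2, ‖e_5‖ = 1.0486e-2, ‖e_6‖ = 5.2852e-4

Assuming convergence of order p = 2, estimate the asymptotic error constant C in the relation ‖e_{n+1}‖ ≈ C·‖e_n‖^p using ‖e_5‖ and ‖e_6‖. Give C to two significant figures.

4.8

C ≈ ‖e_6‖ / ‖e_5‖^2
  = 5.2852e-4 / (1.0486e-2)^2
  = 5.2852e-4 / 0.000109956 ≈ 4.8066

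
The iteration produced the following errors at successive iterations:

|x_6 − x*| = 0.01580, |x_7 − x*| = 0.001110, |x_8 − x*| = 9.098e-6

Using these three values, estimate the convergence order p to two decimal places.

1.81

p ≈ ln(|x_8 − x*|/|x_7 − x*|) / ln(|x_7 − x*|/|x_6 − x*|)
  = ln(9.098e-6/0.001110) / ln(0.001110/0.01580)
  = ln(0.0081964) / ln(0.0702532)
  = -4.80406 / -2.65565 ≈ 1.80900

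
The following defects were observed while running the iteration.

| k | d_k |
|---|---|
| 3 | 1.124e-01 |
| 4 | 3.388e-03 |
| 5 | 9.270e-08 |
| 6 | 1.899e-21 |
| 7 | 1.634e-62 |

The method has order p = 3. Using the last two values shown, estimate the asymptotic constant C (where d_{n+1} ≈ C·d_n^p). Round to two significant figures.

2.4

C ≈ d_7 / d_6^3
  = 1.634e-62 / (1.899e-21)^3
  = 1.634e-62 / 6.84818e-63 ≈ 2.386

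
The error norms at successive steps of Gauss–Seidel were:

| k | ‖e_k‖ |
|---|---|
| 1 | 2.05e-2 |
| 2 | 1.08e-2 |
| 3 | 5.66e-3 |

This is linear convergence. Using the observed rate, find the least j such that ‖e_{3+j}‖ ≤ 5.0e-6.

Rate ρ ≈ ‖e_3‖/‖e_2‖ = 5.66e-3/1.08e-2 = 0.5241.
After j more steps, ‖e_{3+j}‖ ≈ 5.66e-3·ρ^j; need ρ^j ≤ 5.0e-6/5.66e-3 = 0.000883392.
j ≥ ln(0.000883392)/ln(0.5241) = -7.0317/-0.64607 = 10.884.
So 11 more iterations are needed.

11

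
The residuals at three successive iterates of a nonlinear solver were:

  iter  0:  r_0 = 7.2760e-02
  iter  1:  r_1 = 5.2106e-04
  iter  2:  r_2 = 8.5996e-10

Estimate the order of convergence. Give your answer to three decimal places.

2.696

p ≈ ln(r_2/r_1) / ln(r_1/r_0)
  = ln(8.5996e-10/5.2106e-04) / ln(5.2106e-04/7.2760e-02)
  = ln(1.6504e-06) / ln(0.00716135)
  = -13.314493 / -4.939057 ≈ 2.695756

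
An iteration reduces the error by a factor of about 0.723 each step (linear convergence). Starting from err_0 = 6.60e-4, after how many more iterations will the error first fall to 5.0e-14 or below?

After k steps, err_k ≈ 6.60e-4·0.723^k.
Need 0.723^k ≤ 5.0e-14/6.60e-4 = 7.57576e-11.
k ≥ ln(7.57576e-11)/ln(0.723) = -23.3035/-0.32435 = 71.847.
Smallest integer k = 72.

72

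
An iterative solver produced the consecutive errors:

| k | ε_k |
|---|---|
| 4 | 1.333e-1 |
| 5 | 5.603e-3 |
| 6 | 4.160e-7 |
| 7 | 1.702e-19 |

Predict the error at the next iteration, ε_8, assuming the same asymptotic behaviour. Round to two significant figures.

First estimate the order: p ≈ ln(ε_7/ε_6) / ln(ε_6/ε_5) = ln(1.702e-19/4.160e-7)/ln(4.160e-7/5.603e-3) = ln(4.09135e-13)/ln(7.42459e-05) ≈ 3.0000.
Then ε_8 ≈ ε_7·(ε_7/ε_6)^p = 1.702e-19·(4.09135e-13)^3.0000 = 1.702e-19·6.84857e-38 ≈ 1.166e-56.

1.2e-56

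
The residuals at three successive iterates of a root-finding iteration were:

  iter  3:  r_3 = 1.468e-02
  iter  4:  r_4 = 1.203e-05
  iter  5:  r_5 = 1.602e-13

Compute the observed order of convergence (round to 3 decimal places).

p ≈ ln(r_5/r_4) / ln(r_4/r_3)
  = ln(1.602e-13/1.203e-05) / ln(1.203e-05/1.468e-02)
  = ln(1.33167e-08) / ln(0.000819482)
  = -18.134247 / -7.106838 ≈ 2.551662

2.552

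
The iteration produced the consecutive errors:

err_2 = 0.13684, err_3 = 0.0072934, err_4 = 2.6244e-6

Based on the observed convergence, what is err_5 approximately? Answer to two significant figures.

First estimate the order: p ≈ ln(err_4/err_3) / ln(err_3/err_2) = ln(2.6244e-6/0.0072934)/ln(0.0072934/0.13684) = ln(0.000359832)/ln(0.0532987) ≈ 2.7047.
Then err_5 ≈ err_4·(err_4/err_3)^p = 2.6244e-6·(0.000359832)^2.7047 = 2.6244e-6·4.84488e-10 ≈ 1.271e-15.

1.3e-15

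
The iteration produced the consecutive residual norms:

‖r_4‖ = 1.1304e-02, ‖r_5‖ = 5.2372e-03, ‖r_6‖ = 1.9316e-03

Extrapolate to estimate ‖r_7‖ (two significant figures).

First estimate the order: p ≈ ln(‖r_6‖/‖r_5‖) / ln(‖r_5‖/‖r_4‖) = ln(1.9316e-03/5.2372e-03)/ln(5.2372e-03/1.1304e-02) = ln(0.368823)/ln(0.463305) ≈ 1.2964.
Then ‖r_7‖ ≈ ‖r_6‖·(‖r_6‖/‖r_5‖)^p = 1.9316e-03·(0.368823)^1.2964 = 1.9316e-03·0.274424 ≈ 0.0005301.

5.3e-4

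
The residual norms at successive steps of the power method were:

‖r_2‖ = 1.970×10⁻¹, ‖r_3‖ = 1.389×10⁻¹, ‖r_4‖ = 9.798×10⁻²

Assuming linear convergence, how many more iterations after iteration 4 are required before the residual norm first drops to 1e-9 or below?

Rate ρ ≈ ‖r_4‖/‖r_3‖ = 9.798×10⁻²/1.389×10⁻¹ = 0.7054.
After j more steps, ‖r_{4+j}‖ ≈ 9.798×10⁻²·ρ^j; need ρ^j ≤ 1e-9/9.798×10⁻² = 1.02062e-08.
j ≥ ln(1.02062e-08)/ln(0.7054) = -18.4003/-0.34899 = 52.724.
So 53 more iterations are needed.

53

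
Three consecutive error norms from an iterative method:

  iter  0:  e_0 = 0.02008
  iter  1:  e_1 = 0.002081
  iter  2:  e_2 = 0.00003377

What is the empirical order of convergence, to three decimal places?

1.818

p ≈ ln(e_2/e_1) / ln(e_1/e_0)
  = ln(0.00003377/0.002081) / ln(0.002081/0.02008)
  = ln(0.0162278) / ln(0.103635)
  = -4.121029 / -2.266880 ≈ 1.817930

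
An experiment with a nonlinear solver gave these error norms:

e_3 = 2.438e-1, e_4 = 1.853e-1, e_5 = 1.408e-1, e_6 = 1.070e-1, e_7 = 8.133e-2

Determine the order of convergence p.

Consecutive ratios: e_7/e_6 = 8.133e-2/1.070e-1 = 0.760093, e_6/e_5 = 1.070e-1/1.408e-1 = 0.759943.
p ≈ ln(0.760093)/ln(0.759943) = -0.2743/-0.2745 ≈ 1.00.
So the convergence is linear (order 1).

1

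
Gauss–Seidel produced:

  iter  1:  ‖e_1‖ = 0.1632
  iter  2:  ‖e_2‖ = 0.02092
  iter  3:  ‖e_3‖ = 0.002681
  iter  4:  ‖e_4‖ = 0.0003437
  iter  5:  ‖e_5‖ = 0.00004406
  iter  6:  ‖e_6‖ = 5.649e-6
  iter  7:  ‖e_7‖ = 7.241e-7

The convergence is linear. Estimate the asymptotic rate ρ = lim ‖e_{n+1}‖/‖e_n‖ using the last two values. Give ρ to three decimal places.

0.128

ρ ≈ ‖e_7‖/‖e_6‖ = 7.241e-7/5.649e-6 = 0.12818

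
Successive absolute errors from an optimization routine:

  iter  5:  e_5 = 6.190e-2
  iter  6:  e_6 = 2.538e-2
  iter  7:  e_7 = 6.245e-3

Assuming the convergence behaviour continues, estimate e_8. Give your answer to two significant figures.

First estimate the order: p ≈ ln(e_7/e_6) / ln(e_6/e_5) = ln(6.245e-3/2.538e-2)/ln(2.538e-2/6.190e-2) = ln(0.24606)/ln(0.410016) ≈ 1.5727.
Then e_8 ≈ e_7·(e_7/e_6)^p = 6.245e-3·(0.24606)^1.5727 = 6.245e-3·0.110228 ≈ 0.0006884.

6.9e-4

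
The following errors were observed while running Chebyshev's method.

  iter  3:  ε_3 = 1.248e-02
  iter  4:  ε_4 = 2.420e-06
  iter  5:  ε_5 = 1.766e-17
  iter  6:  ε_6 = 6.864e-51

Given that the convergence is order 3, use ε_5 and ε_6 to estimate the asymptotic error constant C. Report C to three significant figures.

C ≈ ε_6 / ε_5^3
  = 6.864e-51 / (1.766e-17)^3
  = 6.864e-51 / 5.50772e-51 ≈ 1.2463

1.25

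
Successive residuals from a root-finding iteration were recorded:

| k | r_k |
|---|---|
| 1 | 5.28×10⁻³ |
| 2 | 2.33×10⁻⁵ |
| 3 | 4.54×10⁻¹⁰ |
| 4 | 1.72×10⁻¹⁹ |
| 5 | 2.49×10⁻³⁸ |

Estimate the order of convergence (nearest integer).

Consecutive ratios: r_5/r_4 = 2.49×10⁻³⁸/1.72×10⁻¹⁹ = 1.44767e-19, r_4/r_3 = 1.72×10⁻¹⁹/4.54×10⁻¹⁰ = 3.78855e-10.
p ≈ ln(1.44767e-19)/ln(3.78855e-10) = -43.3792/-21.6939 ≈ 2.00.
So the convergence is quadratic (order 2).

2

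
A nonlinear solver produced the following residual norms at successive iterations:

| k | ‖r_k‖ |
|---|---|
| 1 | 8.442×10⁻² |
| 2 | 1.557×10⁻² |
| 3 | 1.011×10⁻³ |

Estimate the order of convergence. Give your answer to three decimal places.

1.618

p ≈ ln(‖r_3‖/‖r_2‖) / ln(‖r_2‖/‖r_1‖)
  = ln(1.011×10⁻³/1.557×10⁻²) / ln(1.557×10⁻²/8.442×10⁻²)
  = ln(0.0649326) / ln(0.184435)
  = -2.734405 / -1.690458 ≈ 1.617553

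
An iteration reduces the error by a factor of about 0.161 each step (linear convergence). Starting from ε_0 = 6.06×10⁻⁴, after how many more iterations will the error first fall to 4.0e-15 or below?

After k steps, ε_k ≈ 6.06×10⁻⁴·0.161^k.
Need 0.161^k ≤ 4.0e-15/6.06×10⁻⁴ = 6.60066e-12.
k ≥ ln(6.60066e-12)/ln(0.161) = -25.7439/-1.82635 = 14.096.
Smallest integer k = 15.

15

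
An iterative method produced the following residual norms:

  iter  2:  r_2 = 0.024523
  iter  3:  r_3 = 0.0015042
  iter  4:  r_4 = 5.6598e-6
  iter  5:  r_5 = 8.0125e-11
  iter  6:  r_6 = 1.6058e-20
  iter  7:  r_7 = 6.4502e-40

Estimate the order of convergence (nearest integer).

Consecutive ratios: r_7/r_6 = 6.4502e-40/1.6058e-20 = 4.01681e-20, r_6/r_5 = 1.6058e-20/8.0125e-11 = 2.00412e-10.
p ≈ ln(4.01681e-20)/ln(2.00412e-10) = -44.6612/-22.3306 ≈ 2.00.
So the convergence is quadratic (order 2).

2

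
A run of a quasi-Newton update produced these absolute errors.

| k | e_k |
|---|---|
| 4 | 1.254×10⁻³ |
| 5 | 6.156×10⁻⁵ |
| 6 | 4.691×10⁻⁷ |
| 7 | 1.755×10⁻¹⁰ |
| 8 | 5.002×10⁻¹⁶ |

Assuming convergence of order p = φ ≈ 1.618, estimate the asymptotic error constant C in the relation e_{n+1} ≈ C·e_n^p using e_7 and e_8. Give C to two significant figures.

3.0

C ≈ e_8 / e_7^1.618
  = 5.002×10⁻¹⁶ / (1.755×10⁻¹⁰)^1.618
  = 5.002×10⁻¹⁶ / 1.6415e-16 ≈ 3.0472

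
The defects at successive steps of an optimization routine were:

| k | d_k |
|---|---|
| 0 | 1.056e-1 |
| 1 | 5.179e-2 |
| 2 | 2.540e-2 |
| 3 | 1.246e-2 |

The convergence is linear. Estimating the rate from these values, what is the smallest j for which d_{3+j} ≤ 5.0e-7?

Rate ρ ≈ d_3/d_2 = 1.246e-2/2.540e-2 = 0.4906.
After j more steps, d_{3+j} ≈ 1.246e-2·ρ^j; need ρ^j ≤ 5.0e-7/1.246e-2 = 4.01284e-05.
j ≥ ln(4.01284e-05)/ln(0.4906) = -10.1234/-0.71213 = 14.216.
So 15 more iterations are needed.

15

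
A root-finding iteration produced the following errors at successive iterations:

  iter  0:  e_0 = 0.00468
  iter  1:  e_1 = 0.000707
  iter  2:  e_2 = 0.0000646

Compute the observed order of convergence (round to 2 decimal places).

1.27

p ≈ ln(e_2/e_1) / ln(e_1/e_0)
  = ln(0.0000646/0.000707) / ln(0.000707/0.00468)
  = ln(0.091372) / ln(0.151068)
  = -2.39282 / -1.89003 ≈ 1.26602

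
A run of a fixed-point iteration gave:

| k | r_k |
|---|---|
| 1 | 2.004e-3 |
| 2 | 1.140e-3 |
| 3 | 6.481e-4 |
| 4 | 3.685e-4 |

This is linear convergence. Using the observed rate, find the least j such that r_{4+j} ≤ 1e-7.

Rate ρ ≈ r_4/r_3 = 3.685e-4/6.481e-4 = 0.5686.
After j more steps, r_{4+j} ≈ 3.685e-4·ρ^j; need ρ^j ≤ 1e-7/3.685e-4 = 0.00027137.
j ≥ ln(0.00027137)/ln(0.5686) = -8.2120/-0.56458 = 14.545.
So 15 more iterations are needed.

15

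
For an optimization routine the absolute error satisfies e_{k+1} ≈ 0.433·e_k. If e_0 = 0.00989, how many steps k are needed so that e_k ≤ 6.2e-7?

After k steps, e_k ≈ 0.00989·0.433^k.
Need 0.433^k ≤ 6.2e-7/0.00989 = 6.26896e-05.
k ≥ ln(6.26896e-05)/ln(0.433) = -9.6773/-0.83702 = 11.562.
Smallest integer k = 12.

12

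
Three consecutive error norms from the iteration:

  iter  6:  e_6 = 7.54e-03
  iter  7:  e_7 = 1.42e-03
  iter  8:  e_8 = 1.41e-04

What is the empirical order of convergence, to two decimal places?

1.38

p ≈ ln(e_8/e_7) / ln(e_7/e_6)
  = ln(1.41e-04/1.42e-03) / ln(1.42e-03/7.54e-03)
  = ln(0.0992958) / ln(0.188329)
  = -2.30965 / -1.66956 ≈ 1.38339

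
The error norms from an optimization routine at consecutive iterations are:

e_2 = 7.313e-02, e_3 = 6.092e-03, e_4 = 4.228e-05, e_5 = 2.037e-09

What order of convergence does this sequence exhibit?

Consecutive ratios: e_5/e_4 = 2.037e-09/4.228e-05 = 4.81788e-05, e_4/e_3 = 4.228e-05/6.092e-03 = 0.00694025.
p ≈ ln(4.81788e-05)/ln(0.00694025) = -9.9406/-4.9704 ≈ 2.00.
So the convergence is quadratic (order 2).

2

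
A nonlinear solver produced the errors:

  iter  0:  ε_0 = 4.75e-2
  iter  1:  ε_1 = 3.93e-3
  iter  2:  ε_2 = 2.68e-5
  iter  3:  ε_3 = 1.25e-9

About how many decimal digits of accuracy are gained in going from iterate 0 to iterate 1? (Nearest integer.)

Digits gained ≈ log₁₀(ε_0/ε_1) = log₁₀(4.75e-2/3.93e-3) = log₁₀(12.0865) ≈ 1.082.

1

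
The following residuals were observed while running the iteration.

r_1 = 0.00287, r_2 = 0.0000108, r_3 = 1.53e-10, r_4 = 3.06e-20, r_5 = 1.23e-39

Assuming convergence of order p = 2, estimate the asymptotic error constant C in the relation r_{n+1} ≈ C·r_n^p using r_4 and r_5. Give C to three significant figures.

C ≈ r_5 / r_4^2
  = 1.23e-39 / (3.06e-20)^2
  = 1.23e-39 / 9.3636e-40 ≈ 1.3136

1.31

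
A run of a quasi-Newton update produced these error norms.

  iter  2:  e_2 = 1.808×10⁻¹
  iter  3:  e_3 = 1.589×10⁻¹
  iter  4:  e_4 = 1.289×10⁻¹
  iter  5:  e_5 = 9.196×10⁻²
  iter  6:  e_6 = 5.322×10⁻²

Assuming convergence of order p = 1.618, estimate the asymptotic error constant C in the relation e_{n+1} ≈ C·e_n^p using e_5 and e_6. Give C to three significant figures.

2.53

C ≈ e_6 / e_5^1.618
  = 5.322×10⁻² / (9.196×10⁻²)^1.618
  = 5.322×10⁻² / 0.0210428 ≈ 2.5291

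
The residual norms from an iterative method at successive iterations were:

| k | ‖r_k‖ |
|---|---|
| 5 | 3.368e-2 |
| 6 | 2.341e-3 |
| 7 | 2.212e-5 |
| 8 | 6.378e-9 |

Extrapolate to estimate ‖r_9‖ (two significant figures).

First estimate the order: p ≈ ln(‖r_8‖/‖r_7‖) / ln(‖r_7‖/‖r_6‖) = ln(6.378e-9/2.212e-5)/ln(2.212e-5/2.341e-3) = ln(0.000288336)/ln(0.00944895) ≈ 1.7485.
Then ‖r_9‖ ≈ ‖r_8‖·(‖r_8‖/‖r_7‖)^p = 6.378e-9·(0.000288336)^1.7485 = 6.378e-9·6.45852e-07 ≈ 4.119e-15.

4.1e-15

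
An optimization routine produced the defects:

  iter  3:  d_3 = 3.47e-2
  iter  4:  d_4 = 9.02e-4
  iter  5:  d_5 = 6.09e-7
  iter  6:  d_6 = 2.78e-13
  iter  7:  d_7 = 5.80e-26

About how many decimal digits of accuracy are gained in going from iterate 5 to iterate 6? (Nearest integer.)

Digits gained ≈ log₁₀(d_5/d_6) = log₁₀(6.09e-7/2.78e-13) = log₁₀(2.19065e+06) ≈ 6.341.

6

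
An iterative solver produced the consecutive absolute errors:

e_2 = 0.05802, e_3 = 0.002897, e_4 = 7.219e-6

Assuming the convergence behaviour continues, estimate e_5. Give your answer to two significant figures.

First estimate the order: p ≈ ln(e_4/e_3) / ln(e_3/e_2) = ln(7.219e-6/0.002897)/ln(0.002897/0.05802) = ln(0.00249189)/ln(0.0499311) ≈ 2.0002.
Then e_5 ≈ e_4·(e_4/e_3)^p = 7.219e-6·(0.00249189)^2.0002 = 7.219e-6·6.20208e-06 ≈ 4.477e-11.

4.5e-11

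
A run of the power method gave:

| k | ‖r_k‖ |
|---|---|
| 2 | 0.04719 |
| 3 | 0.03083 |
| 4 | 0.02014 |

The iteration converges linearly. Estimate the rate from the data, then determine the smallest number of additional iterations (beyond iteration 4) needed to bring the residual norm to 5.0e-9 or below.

36

Rate ρ ≈ ‖r_4‖/‖r_3‖ = 0.02014/0.03083 = 0.6533.
After j more steps, ‖r_{4+j}‖ ≈ 0.02014·ρ^j; need ρ^j ≤ 5.0e-9/0.02014 = 2.48262e-07.
j ≥ ln(2.48262e-07)/ln(0.6533) = -15.2088/-0.42572 = 35.725.
So 36 more iterations are needed.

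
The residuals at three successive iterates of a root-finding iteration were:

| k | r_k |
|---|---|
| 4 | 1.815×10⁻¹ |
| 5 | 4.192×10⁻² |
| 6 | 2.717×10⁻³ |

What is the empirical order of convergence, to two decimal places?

p ≈ ln(r_6/r_5) / ln(r_5/r_4)
  = ln(2.717×10⁻³/4.192×10⁻²) / ln(4.192×10⁻²/1.815×10⁻¹)
  = ln(0.0648139) / ln(0.230964)
  = -2.73624 / -1.46549 ≈ 1.86712

1.87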